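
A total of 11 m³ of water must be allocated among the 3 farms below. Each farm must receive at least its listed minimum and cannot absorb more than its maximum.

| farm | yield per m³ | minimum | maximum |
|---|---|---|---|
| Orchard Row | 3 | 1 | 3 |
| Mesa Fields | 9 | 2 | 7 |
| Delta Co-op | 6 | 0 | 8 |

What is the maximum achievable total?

84

Meeting every minimum uses 1+2+0 = 3 m³, leaving 8.
Rank by yield per m³: Mesa Fields 9 > Delta Co-op 6 > Orchard Row 3.
Give Mesa Fields 5 more to hit its cap of 7 — 3 left.
Delta Co-op has room for 8 more but only 3 remain, so it gets 3.
Total = 3×1 + 9×7 + 6×3 = 84.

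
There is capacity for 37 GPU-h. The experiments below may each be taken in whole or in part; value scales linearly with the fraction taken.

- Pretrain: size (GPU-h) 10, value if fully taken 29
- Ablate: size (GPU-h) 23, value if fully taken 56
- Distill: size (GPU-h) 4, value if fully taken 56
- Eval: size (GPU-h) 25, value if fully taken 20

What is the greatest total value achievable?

141

Sort by value density: Distill 56/4≈14, Pretrain 29/10≈2.9, Ablate 56/23≈2.43, Eval 20/25≈0.8.
Take all of Distill (4 GPU-h, value 56) — 33 GPU-h left.
All 10 GPU-h of Pretrain fit (value 29) — 23 remain.
Ablate: take in full, 23 GPU-h for value 56 — 0 left.
Total value = 141.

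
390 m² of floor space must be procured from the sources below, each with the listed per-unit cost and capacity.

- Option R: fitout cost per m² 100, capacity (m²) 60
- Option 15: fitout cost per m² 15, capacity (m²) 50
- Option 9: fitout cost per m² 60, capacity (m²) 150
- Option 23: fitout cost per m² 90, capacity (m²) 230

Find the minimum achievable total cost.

26850

Cheapest first:
Option 15 at 15: take all 50 m² ; 340 still needed.
Take 150 from Option 9 at 60 ; need 190 more.
Take 190 from Option 23 at 90 to finish.
Option R: unused.
Cost = 50×15 + 150×60 + 190×90 = 26850.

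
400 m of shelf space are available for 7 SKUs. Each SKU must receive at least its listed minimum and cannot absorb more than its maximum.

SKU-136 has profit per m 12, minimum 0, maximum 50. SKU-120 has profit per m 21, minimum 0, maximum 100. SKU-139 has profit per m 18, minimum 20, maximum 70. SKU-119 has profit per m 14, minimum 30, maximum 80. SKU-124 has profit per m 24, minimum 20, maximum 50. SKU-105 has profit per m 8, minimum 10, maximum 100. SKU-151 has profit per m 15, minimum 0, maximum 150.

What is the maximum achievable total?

7160

Meeting every minimum uses 0+0+20+30+20+10+0 = 80 m, leaving 320.
Order the SKUs by profit per m: SKU-124 24 > SKU-120 21 > SKU-139 18 > SKU-151 15 > SKU-119 14 > SKU-136 12 > SKU-105 8.
SKU-124: +30 to 50 (cap) → 290 left.
SKU-120 takes 100 more to reach its cap of 100 → 190 left.
Give SKU-139 50 more to hit its cap of 70 → 140 left.
SKU-151: +140 (room for 150) → 140. Pool exhausted.
Total = 21×100 + 18×70 + 14×30 + 24×50 + 8×10 + 15×140 = 7160.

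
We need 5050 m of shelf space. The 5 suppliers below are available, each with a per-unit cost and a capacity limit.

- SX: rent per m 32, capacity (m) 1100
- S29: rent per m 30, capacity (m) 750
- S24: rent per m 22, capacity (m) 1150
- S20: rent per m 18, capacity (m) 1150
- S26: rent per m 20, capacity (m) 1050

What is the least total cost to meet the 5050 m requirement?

119900

Fill from the cheapest supplier first.
Take 1150 from S20 at 18 — need 3900 more.
S26 at 20: take all 1050 m — 2850 still needed.
S24 (22): use full 1150 — 1700 m to go.
S29 at 30: take all 750 m — 950 still needed.
SX at 32: take 950 of its 1100 — requirement met.
Cost = 1150×18 + 1050×20 + 1150×22 + 750×30 + 950×32 = 119900.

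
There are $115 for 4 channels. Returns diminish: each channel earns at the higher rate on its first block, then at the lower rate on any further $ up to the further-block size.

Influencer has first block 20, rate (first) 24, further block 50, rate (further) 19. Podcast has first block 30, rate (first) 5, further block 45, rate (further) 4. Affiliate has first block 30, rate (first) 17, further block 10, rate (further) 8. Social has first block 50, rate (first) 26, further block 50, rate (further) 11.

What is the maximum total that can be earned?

2635

Treat each block as its own option and order by rate: Social/T1 26 > Influencer/T1 24 > Influencer/T2 19 > Affiliate/T1 17 > Social/T2 11 > Affiliate/T2 8 > Podcast/T1 5 > Podcast/T2 4.
Social/T1 (26): +50 — 65 left.
Fill Influencer T1 block (20 at 24) — 45 left.
Influencer T2 at 19: only 45 left, fill 45.
Total = 26×50 + 24×20 + 19×45 = 2635.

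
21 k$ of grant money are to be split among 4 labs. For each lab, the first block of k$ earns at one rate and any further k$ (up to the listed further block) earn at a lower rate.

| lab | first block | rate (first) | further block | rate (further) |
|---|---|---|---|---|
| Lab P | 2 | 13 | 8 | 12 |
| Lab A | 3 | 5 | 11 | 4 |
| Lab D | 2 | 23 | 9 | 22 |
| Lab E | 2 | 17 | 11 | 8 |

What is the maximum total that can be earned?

376

Treat each block as its own option and order by rate: Lab D/T1 23 > Lab D/T2 22 > Lab E/T1 17 > Lab P/T1 13 > Lab P/T2 12 > Lab E/T2 8 > Lab A/T1 5 > Lab A/T2 4.
Lab D/T1 (23): +2 → 19 left.
Lab D T2 at 22: fill all 9 → 10 left.
Lab E/T1 (17): +2 → 8 left.
Lab P T1 at 13: fill all 2 → 6 left.
Lab P T2 at 12: only 6 left, fill 6.
Total = 23×2 + 22×9 + 17×2 + 13×2 + 12×6 = 376.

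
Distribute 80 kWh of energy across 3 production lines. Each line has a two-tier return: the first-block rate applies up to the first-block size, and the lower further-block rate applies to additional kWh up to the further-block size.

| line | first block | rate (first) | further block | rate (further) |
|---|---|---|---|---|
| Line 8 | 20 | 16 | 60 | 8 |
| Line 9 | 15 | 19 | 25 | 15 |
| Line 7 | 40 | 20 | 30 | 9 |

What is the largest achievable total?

1480

Rank every tier by rate: Line 7/first 20 > Line 9/first 19 > Line 8/first 16 > Line 9/second 15 > Line 7/second 9 > Line 8/second 8.
Line 7 first at 20: fill all 40 ; 40 left.
Fill Line 9 first block (15 at 19) ; 25 left.
Line 8/first (16): +20 ; 5 left.
5 remain; put them into Line 9 second at 15.
Total = 20×40 + 19×15 + 16×20 + 15×5 = 1480.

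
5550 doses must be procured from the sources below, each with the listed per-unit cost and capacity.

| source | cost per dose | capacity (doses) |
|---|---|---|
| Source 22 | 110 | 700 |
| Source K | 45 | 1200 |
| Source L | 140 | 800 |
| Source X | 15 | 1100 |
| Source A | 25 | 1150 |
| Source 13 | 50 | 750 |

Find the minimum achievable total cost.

Use sources in increasing cost order.
Source X (15): use full 1100 ; 4450 doses to go.
Source A (25): use full 1150 ; 3300 doses to go.
Source K at 45: take all 1200 doses ; 2100 still needed.
Source 13 at 50: take all 750 doses ; 1350 still needed.
Source 22 at 110: take all 700 doses ; 650 still needed.
Source L (140): take the remaining 650 ; done.
Cost = 1100×15 + 1150×25 + 1200×45 + 750×50 + 700×110 + 650×140 = 304750.

304750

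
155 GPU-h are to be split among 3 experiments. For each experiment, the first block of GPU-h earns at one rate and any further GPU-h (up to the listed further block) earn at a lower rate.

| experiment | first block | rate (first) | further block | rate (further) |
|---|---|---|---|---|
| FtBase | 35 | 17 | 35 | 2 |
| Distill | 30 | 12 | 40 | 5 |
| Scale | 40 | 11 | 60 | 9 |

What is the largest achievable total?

1845

Order all 6 blocks by rate: FtBase/tier1 17 > Distill/tier1 12 > Scale/tier1 11 > Scale/tier2 9 > Distill/tier2 5 > FtBase/tier2 2.
FtBase tier1 at 17: fill all 35 — 120 left.
Distill tier1 at 12: fill all 30 — 90 left.
Scale tier1 at 11: fill all 40 — 50 left.
Scale/tier2: +50 of 60 at 9; pool empty.
Total = 17×35 + 12×30 + 11×40 + 9×50 = 1845.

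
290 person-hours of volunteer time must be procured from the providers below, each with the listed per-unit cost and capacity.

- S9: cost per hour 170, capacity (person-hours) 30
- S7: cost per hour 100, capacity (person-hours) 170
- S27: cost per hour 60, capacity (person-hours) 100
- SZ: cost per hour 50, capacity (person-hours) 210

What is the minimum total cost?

Use providers in increasing cost order.
SZ (50): use full 210 → 80 person-hours to go.
Take 80 from S27 at 60 to finish.
S7, S9: unused.
Cost = 210×50 + 80×60 = 15300.

15300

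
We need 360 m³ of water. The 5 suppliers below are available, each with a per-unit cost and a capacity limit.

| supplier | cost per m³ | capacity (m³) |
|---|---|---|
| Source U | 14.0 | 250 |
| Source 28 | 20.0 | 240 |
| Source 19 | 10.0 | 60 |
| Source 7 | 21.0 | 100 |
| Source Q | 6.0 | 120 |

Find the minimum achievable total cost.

Fill from the cheapest supplier first.
Source Q at 6.0: take all 120 m³ — 240 still needed.
Take 60 from Source 19 at 10.0 — need 180 more.
Source U at 14.0: take 180 of its 250 — requirement met.
Source 28, Source 7: unused.
Cost = 120×6.0 + 60×10.0 + 180×14.0 = 3840.

3840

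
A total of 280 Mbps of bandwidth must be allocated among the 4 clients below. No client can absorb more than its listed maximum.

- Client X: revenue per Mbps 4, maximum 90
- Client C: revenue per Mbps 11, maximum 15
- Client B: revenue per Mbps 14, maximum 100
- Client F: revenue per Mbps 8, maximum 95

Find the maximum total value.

Highest revenue per Mbps first: Client B 14 > Client C 11 > Client F 8 > Client X 4.
Client B takes 100 to reach its cap of 100 ; 180 left.
Give Client C 15 to hit its cap of 15 ; 165 left.
Client F: +95 to 95 (cap) ; 70 left.
Client X has room for 90 but only 70 remain, so it gets 70.
Total = 4×70 + 11×15 + 14×100 + 8×95 = 2605.

2605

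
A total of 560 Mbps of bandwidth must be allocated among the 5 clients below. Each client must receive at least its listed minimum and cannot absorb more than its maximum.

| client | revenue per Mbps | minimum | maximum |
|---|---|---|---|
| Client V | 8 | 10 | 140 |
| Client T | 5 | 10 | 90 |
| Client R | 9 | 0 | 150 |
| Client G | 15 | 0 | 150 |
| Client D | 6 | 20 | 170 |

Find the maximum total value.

5430

Meeting every minimum uses 10+10+0+0+20 = 40 Mbps, leaving 520.
Order the clients by revenue per Mbps: Client G 15 > Client R 9 > Client V 8 > Client D 6 > Client T 5.
Give Client G 150 more to hit its cap of 150 → 370 left.
Client R takes 150 more to reach its cap of 150 → 220 left.
Client V takes 130 more to reach its cap of 140 → 90 left.
Client D has room for 150 more but only 90 remain, so it gets 110.
Total = 8×140 + 5×10 + 9×150 + 15×150 + 6×110 = 5430.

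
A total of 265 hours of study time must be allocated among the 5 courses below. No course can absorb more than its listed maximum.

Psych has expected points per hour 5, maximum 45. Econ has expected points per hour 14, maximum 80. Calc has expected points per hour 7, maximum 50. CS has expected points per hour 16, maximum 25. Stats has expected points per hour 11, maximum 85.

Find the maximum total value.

2930

Rank by expected points per hour: CS 16 > Econ 14 > Stats 11 > Calc 7 > Psych 5.
CS: +25 to 25 (cap) ; 240 left.
Econ takes 80 to reach its cap of 80 ; 160 left.
Stats takes 85 to reach its cap of 85 ; 75 left.
Calc takes 50 to reach its cap of 50 ; 25 left.
Psych has room for 45 but only 25 remain, so it gets 25.
Total = 5×25 + 14×80 + 7×50 + 16×25 + 11×85 = 2930.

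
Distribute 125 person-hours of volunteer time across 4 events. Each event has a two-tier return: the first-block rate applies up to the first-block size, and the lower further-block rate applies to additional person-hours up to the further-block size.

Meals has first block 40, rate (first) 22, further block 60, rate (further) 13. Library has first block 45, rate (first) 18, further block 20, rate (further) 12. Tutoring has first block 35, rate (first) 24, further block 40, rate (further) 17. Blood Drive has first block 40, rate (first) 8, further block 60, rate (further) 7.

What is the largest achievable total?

Treat each block as its own option and order by rate: Tutoring/T1 24 > Meals/T1 22 > Library/T1 18 > Tutoring/T2 17 > Meals/T2 13 > Library/T2 12 > Blood Drive/T1 8 > Blood Drive/T2 7.
Fill Tutoring T1 block (35 at 24) — 90 left.
Meals T1 at 22: fill all 40 — 50 left.
Fill Library T1 block (45 at 18) — 5 left.
Tutoring T2 at 17: only 5 left, fill 5.
Total = 24×35 + 22×40 + 18×45 + 17×5 = 2615.

2615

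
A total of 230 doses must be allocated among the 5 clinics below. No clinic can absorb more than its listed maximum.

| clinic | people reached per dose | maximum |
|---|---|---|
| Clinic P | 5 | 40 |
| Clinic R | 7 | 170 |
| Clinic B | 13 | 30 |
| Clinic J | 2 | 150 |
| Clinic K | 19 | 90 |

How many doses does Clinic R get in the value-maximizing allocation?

110

Rank by people reached per dose: Clinic K 19 > Clinic B 13 > Clinic R 7 > Clinic P 5 > Clinic J 2.
Give Clinic K 90 to hit its cap of 90 — 140 left.
Clinic B: +30 to 30 (cap) — 110 left.
Clinic R has room for 170 but only 110 remain, so it gets 110.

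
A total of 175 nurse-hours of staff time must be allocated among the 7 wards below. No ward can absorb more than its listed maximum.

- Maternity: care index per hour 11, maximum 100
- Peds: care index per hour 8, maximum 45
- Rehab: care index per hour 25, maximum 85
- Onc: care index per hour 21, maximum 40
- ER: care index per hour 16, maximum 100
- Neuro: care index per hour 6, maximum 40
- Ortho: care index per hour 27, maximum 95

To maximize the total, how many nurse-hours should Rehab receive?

Order the wards by care index per hour: Ortho 27 > Rehab 25 > Onc 21 > ER 16 > Maternity 11 > Peds 8 > Neuro 6.
Give Ortho 95 to hit its cap of 95 → 80 left.
Rehab: +80 (room for 85) → 80. Pool exhausted.

80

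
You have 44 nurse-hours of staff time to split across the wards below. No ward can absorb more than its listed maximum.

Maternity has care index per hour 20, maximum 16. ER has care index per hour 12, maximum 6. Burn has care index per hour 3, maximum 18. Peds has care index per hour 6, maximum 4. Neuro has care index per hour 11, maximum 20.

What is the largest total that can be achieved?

Highest care index per hour first: Maternity 20 > ER 12 > Neuro 11 > Peds 6 > Burn 3.
Maternity takes 16 to reach its cap of 16 → 28 left.
ER: +6 to 6 (cap) → 22 left.
Neuro: +20 to 20 (cap) → 2 left.
Peds: +2 (room for 4) → 2. Pool exhausted.
Total = 20×16 + 12×6 + 6×2 + 11×20 = 624.

624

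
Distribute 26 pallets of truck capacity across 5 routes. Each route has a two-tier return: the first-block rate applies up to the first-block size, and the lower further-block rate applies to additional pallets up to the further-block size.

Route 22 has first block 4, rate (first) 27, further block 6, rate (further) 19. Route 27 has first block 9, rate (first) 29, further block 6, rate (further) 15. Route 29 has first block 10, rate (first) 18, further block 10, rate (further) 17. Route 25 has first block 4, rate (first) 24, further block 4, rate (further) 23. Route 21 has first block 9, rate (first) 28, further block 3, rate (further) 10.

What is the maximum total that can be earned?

Order all 10 blocks by rate: Route 27/first 29 > Route 21/first 28 > Route 22/first 27 > Route 25/first 24 > Route 25/second 23 > Route 22/second 19 > Route 29/first 18 > Route 29/second 17 > Route 27/second 15 > Route 21/second 10.
Fill Route 27 first block (9 at 29) — 17 left.
Fill Route 21 first block (9 at 28) — 8 left.
Route 22/first (27): +4 — 4 left.
Route 25/first (24): +4 — 0 left.
Total = 29×9 + 28×9 + 27×4 + 24×4 = 717.

717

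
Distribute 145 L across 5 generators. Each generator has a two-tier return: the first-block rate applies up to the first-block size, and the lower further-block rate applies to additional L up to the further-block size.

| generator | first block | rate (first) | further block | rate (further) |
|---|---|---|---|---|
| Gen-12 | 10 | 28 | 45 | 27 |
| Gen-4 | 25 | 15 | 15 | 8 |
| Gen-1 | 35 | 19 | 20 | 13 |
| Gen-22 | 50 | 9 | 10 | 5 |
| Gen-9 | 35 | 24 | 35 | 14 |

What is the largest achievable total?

Order all 10 blocks by rate: Gen-12/first 28 > Gen-12/second 27 > Gen-9/first 24 > Gen-1/first 19 > Gen-4/first 15 > Gen-9/second 14 > Gen-1/second 13 > Gen-22/first 9 > Gen-4/second 8 > Gen-22/second 5.
Gen-12 first at 28: fill all 10 — 135 left.
Gen-12/second (27): +45 — 90 left.
Gen-9 first at 24: fill all 35 — 55 left.
Fill Gen-1 first block (35 at 19) — 20 left.
Gen-4/first: +20 of 25 at 15; pool empty.
Total = 28×10 + 27×45 + 24×35 + 19×35 + 15×20 = 3300.

3300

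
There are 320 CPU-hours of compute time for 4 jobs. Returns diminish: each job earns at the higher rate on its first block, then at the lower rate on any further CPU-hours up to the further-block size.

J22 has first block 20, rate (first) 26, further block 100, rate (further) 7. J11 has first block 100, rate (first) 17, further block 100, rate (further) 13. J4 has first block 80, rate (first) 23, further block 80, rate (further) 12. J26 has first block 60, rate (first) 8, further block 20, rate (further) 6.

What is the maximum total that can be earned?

Order all 8 blocks by rate: J22/tier1 26 > J4/tier1 23 > J11/tier1 17 > J11/tier2 13 > J4/tier2 12 > J26/tier1 8 > J22/tier2 7 > J26/tier2 6.
J22 tier1 at 26: fill all 20 — 300 left.
J4/tier1 (23): +80 — 220 left.
J11 tier1 at 17: fill all 100 — 120 left.
Fill J11 tier2 block (100 at 13) — 20 left.
J4/tier2: +20 of 80 at 12; pool empty.
Total = 26×20 + 23×80 + 17×100 + 13×100 + 12×20 = 5600.

5600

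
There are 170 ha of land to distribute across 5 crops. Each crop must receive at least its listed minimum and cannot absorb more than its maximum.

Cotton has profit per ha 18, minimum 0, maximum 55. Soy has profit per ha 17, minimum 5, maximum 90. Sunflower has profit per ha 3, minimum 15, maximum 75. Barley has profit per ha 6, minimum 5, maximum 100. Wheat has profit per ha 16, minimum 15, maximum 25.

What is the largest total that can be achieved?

2665

Meeting every minimum uses 0+5+15+5+15 = 40 ha, leaving 130.
Order the crops by profit per ha: Cotton 18 > Soy 17 > Wheat 16 > Barley 6 > Sunflower 3.
Cotton: +55 to 55 (cap) ; 75 left.
Soy has room for 85 more but only 75 remain, so it gets 80.
Total = 18×55 + 17×80 + 3×15 + 6×5 + 16×15 = 2665.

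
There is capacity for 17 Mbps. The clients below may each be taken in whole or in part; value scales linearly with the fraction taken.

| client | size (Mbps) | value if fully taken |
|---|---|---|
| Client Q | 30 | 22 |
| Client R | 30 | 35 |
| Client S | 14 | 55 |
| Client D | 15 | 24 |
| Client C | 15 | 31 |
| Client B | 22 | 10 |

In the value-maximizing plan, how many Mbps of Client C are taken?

Best value per unit of size first: Client S 55/14≈3.93, Client C 31/15≈2.07, Client D 24/15≈1.6, Client R 35/30≈1.17, Client Q 22/30≈0.733, Client B 10/22≈0.455.
All 14 Mbps of Client S fit (value 55) ; 3 remain.
3 Mbps left: a 3/15 share of Client C gives 31×3/15 = 6.2.

3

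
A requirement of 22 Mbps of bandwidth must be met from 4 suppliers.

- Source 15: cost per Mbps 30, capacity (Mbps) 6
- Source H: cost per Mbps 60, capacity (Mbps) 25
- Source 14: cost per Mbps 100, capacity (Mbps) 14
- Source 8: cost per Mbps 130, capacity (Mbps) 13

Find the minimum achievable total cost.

Use suppliers in increasing cost order.
Source 15 (30): use full 6 — 16 Mbps to go.
Source H (60): take the remaining 16 — done.
Source 14, Source 8: unused.
Cost = 6×30 + 16×60 = 1140.

1140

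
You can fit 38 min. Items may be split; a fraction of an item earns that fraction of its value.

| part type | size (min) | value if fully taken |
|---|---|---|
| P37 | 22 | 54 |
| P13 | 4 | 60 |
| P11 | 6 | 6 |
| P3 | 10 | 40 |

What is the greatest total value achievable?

Sort by value density: P13 60/4≈15, P3 40/10≈4, P37 54/22≈2.45, P11 6/6≈1.
Take all of P13 (4 min, value 60) — 34 min left.
P3: take in full, 10 min for value 40 — 24 left.
Take all of P37 (22 min, value 54) — 2 min left.
2 min left: a 2/6 share of P11 gives 6×2/6 = 2.
Total value = 156.

156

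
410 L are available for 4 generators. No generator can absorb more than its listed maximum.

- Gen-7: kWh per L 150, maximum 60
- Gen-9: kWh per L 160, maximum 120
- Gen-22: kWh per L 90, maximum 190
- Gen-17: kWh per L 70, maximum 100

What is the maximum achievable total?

48100

Rank by kWh per L: Gen-9 160 > Gen-7 150 > Gen-22 90 > Gen-17 70.
Gen-9: +120 to 120 (cap) → 290 left.
Gen-7 takes 60 to reach its cap of 60 → 230 left.
Give Gen-22 190 to hit its cap of 190 → 40 left.
Gen-17: +40 (room for 100) → 40. Pool exhausted.
Total = 150×60 + 160×120 + 90×190 + 70×40 = 48100.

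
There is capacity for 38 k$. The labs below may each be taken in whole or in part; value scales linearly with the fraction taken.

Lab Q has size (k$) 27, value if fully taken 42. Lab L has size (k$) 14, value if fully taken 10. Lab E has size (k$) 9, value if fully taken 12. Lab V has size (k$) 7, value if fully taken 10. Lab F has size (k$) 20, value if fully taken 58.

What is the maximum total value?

86

Best value per unit of size first: Lab F 58/20≈2.9, Lab Q 42/27≈1.56, Lab V 10/7≈1.43, Lab E 12/9≈1.33, Lab L 10/14≈0.714.
Take all of Lab F (20 k$, value 58) ; 18 k$ left.
Only 18 k$ remain; take 18/27 of Lab Q for value 42×18/27 = 28.
Total value = 86.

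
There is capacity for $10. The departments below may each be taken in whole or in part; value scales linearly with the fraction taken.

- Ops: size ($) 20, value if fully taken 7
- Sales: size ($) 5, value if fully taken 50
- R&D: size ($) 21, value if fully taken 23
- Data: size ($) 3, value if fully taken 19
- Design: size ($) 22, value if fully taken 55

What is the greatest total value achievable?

74

Sort by value density: Sales 50/5≈10, Data 19/3≈6.33, Design 55/22≈2.5, R&D 23/21≈1.1, Ops 7/20≈0.35.
Take all of Sales (5 $, value 50) → 5 $ left.
Take all of Data (3 $, value 19) → 2 $ left.
Only 2 $ remain; take 2/22 of Design for value 55×2/22 = 5.
Total value = 74.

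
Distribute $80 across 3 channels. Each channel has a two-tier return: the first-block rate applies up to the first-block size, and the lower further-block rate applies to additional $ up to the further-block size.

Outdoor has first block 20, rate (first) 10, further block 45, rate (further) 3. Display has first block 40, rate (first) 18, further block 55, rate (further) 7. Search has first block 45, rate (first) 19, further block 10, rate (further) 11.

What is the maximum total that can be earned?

1485

Rank every tier by rate: Search/first 19 > Display/first 18 > Search/second 11 > Outdoor/first 10 > Display/second 7 > Outdoor/second 3.
Fill Search first block (45 at 19) — 35 left.
Display/first: +35 of 40 at 18; pool empty.
Total = 19×45 + 18×35 = 1485.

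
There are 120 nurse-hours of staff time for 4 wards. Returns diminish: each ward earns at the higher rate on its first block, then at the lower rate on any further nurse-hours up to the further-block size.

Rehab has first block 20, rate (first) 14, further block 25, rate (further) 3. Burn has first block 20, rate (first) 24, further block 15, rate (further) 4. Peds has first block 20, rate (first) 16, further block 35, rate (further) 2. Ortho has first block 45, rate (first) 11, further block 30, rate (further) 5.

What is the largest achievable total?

Order all 8 blocks by rate: Burn/T1 24 > Peds/T1 16 > Rehab/T1 14 > Ortho/T1 11 > Ortho/T2 5 > Burn/T2 4 > Rehab/T2 3 > Peds/T2 2.
Burn/T1 (24): +20 — 100 left.
Fill Peds T1 block (20 at 16) — 80 left.
Fill Rehab T1 block (20 at 14) — 60 left.
Ortho T1 at 11: fill all 45 — 15 left.
Ortho/T2: +15 of 30 at 5; pool empty.
Total = 24×20 + 16×20 + 14×20 + 11×45 + 5×15 = 1650.

1650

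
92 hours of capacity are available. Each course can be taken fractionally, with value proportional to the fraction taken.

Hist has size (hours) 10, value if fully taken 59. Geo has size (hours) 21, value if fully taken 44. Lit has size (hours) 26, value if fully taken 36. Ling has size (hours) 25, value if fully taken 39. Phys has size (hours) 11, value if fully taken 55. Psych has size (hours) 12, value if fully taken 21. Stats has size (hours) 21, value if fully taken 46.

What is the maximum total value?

Rank by value-to-size ratio: Hist 59/10≈5.9, Phys 55/11≈5, Stats 46/21≈2.19, Geo 44/21≈2.1, Psych 21/12≈1.75, Ling 39/25≈1.56, Lit 36/26≈1.38.
Take all of Hist (10 hours, value 59) — 82 hours left.
Take all of Phys (11 hours, value 55) — 71 hours left.
Stats: take in full, 21 hours for value 46 — 50 left.
All 21 hours of Geo fit (value 44) — 29 remain.
Take all of Psych (12 hours, value 21) — 17 hours left.
Fill the last 17 hours with part of Ling: 17/25 of it earns 26.52.
Total value = 251.52.

251.52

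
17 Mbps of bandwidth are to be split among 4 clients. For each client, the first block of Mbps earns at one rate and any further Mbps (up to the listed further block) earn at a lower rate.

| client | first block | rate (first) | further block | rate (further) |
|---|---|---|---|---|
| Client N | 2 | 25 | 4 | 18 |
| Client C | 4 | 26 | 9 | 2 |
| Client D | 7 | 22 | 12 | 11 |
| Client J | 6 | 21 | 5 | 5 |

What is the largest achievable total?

Order all 8 blocks by rate: Client C/tier1 26 > Client N/tier1 25 > Client D/tier1 22 > Client J/tier1 21 > Client N/tier2 18 > Client D/tier2 11 > Client J/tier2 5 > Client C/tier2 2.
Fill Client C tier1 block (4 at 26) — 13 left.
Fill Client N tier1 block (2 at 25) — 11 left.
Client D tier1 at 22: fill all 7 — 4 left.
Client J tier1 at 21: only 4 left, fill 4.
Total = 26×4 + 25×2 + 22×7 + 21×4 = 392.

392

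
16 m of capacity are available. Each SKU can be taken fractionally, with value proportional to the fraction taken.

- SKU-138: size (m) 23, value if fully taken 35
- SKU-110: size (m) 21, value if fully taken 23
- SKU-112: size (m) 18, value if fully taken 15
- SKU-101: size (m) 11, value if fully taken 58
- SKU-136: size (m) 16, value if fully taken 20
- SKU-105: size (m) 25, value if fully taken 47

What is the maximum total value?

67.4

Best value per unit of size first: SKU-101 58/11≈5.27, SKU-105 47/25≈1.88, SKU-138 35/23≈1.52, SKU-136 20/16≈1.25, SKU-110 23/21≈1.1, SKU-112 15/18≈0.833.
Take all of SKU-101 (11 m, value 58) — 5 m left.
Fill the last 5 m with part of SKU-105: 5/25 of it earns 9.4.
Total value = 67.4.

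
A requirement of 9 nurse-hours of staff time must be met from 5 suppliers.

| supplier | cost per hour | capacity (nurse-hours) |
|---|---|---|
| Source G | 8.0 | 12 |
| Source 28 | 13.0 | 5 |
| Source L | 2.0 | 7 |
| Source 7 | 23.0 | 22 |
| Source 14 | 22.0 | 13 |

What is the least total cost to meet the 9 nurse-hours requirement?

Use suppliers in increasing cost order.
Source L (2.0): use full 7 → 2 nurse-hours to go.
Source G at 8.0: take 2 of its 12 → requirement met.
Source 28, Source 14, Source 7: unused.
Cost = 7×2.0 + 2×8.0 = 30.

30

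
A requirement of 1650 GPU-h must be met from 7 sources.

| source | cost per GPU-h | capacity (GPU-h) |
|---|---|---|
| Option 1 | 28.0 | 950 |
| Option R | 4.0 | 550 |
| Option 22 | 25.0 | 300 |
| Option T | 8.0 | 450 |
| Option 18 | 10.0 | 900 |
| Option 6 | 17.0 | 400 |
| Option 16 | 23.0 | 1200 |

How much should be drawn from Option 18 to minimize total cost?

Use sources in increasing cost order.
Take 550 from Option R at 4.0 — need 1100 more.
Take 450 from Option T at 8.0 — need 650 more.
Take 650 from Option 18 at 10.0 to finish.
Option 6, Option 16, Option 22, Option 1: unused.

650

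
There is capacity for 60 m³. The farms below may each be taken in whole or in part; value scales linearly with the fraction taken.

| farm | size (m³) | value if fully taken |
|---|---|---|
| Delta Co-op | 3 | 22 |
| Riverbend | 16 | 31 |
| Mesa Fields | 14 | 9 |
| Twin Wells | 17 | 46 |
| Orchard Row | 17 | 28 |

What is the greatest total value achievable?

131.5

Best value per unit of size first: Delta Co-op 22/3≈7.33, Twin Wells 46/17≈2.71, Riverbend 31/16≈1.94, Orchard Row 28/17≈1.65, Mesa Fields 9/14≈0.643.
Delta Co-op: take in full, 3 m³ for value 22 — 57 left.
Take all of Twin Wells (17 m³, value 46) — 40 m³ left.
Take all of Riverbend (16 m³, value 31) — 24 m³ left.
Orchard Row: take in full, 17 m³ for value 28 — 7 left.
Fill the last 7 m³ with part of Mesa Fields: 7/14 of it earns 4.5.
Total value = 131.5.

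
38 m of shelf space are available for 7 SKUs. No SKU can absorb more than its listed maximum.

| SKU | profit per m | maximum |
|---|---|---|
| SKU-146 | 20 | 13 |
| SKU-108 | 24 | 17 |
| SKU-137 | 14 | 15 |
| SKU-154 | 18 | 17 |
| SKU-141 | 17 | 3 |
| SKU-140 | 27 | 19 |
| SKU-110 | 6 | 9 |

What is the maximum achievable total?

Rank by profit per m: SKU-140 27 > SKU-108 24 > SKU-146 20 > SKU-154 18 > SKU-141 17 > SKU-137 14 > SKU-110 6.
SKU-140: +19 to 19 (cap) ; 19 left.
SKU-108 takes 17 to reach its cap of 17 ; 2 left.
Only 2 left; SKU-146 takes them to reach 2.
Total = 20×2 + 24×17 + 27×19 = 961.

961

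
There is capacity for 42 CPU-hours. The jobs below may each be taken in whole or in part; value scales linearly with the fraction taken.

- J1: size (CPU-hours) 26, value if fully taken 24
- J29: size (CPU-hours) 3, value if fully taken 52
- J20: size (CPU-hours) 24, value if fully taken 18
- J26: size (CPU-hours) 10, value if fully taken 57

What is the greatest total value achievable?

135.25

Rank by value-to-size ratio: J29 52/3≈17.3, J26 57/10≈5.7, J1 24/26≈0.923, J20 18/24≈0.75.
Take all of J29 (3 CPU-hours, value 52) → 39 CPU-hours left.
J26: take in full, 10 CPU-hours for value 57 → 29 left.
Take all of J1 (26 CPU-hours, value 24) → 3 CPU-hours left.
Fill the last 3 CPU-hours with part of J20: 3/24 of it earns 2.25.
Total value = 135.25.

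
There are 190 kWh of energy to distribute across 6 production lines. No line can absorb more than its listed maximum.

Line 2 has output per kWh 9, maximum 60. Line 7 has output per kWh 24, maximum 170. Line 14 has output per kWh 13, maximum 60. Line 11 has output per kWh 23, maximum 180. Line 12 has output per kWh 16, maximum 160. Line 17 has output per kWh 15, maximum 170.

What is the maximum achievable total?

Order the production lines by output per kWh: Line 7 24 > Line 11 23 > Line 12 16 > Line 17 15 > Line 14 13 > Line 2 9.
Line 7 takes 170 to reach its cap of 170 → 20 left.
Line 11: +20 (room for 180) → 20. Pool exhausted.
Total = 24×170 + 23×20 = 4540.

4540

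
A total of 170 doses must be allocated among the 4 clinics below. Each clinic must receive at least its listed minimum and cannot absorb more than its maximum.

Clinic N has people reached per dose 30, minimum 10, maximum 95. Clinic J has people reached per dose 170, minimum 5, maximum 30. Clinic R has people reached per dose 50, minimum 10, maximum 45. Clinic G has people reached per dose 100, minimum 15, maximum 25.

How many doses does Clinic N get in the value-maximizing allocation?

70

Meeting every minimum uses 10+5+10+15 = 40 doses, leaving 130.
Highest people reached per dose first: Clinic J 170 > Clinic G 100 > Clinic R 50 > Clinic N 30.
Clinic J takes 25 more to reach its cap of 30 → 105 left.
Clinic G: +10 to 25 (cap) → 95 left.
Clinic R takes 35 more to reach its cap of 45 → 60 left.
Clinic N has room for 85 more but only 60 remain, so it gets 70.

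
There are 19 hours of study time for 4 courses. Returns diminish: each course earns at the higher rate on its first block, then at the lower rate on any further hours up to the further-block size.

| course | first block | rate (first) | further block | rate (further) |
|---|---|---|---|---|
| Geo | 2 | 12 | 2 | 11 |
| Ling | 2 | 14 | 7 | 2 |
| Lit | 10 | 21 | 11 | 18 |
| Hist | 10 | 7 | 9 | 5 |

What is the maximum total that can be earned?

372

Order all 8 blocks by rate: Lit/first 21 > Lit/second 18 > Ling/first 14 > Geo/first 12 > Geo/second 11 > Hist/first 7 > Hist/second 5 > Ling/second 2.
Lit first at 21: fill all 10 — 9 left.
Lit/second: +9 of 11 at 18; pool empty.
Total = 21×10 + 18×9 = 372.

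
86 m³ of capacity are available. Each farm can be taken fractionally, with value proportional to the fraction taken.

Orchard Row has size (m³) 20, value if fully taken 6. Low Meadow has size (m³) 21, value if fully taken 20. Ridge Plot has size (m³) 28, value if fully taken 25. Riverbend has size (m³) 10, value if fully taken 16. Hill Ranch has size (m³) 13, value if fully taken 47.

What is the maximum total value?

112.2

Rank by value-to-size ratio: Hill Ranch 47/13≈3.62, Riverbend 16/10≈1.6, Low Meadow 20/21≈0.952, Ridge Plot 25/28≈0.893, Orchard Row 6/20≈0.3.
All 13 m³ of Hill Ranch fit (value 47) → 73 remain.
All 10 m³ of Riverbend fit (value 16) → 63 remain.
Low Meadow: take in full, 21 m³ for value 20 → 42 left.
Ridge Plot: take in full, 28 m³ for value 25 → 14 left.
Fill the last 14 m³ with part of Orchard Row: 14/20 of it earns 4.2.
Total value = 112.2.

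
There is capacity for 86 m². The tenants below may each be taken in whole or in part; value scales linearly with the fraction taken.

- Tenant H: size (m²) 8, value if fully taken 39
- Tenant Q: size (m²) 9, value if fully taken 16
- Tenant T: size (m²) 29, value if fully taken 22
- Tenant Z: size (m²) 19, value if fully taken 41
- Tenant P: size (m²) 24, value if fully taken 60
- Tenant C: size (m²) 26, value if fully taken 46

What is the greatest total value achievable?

Best value per unit of size first: Tenant H 39/8≈4.88, Tenant P 60/24≈2.5, Tenant Z 41/19≈2.16, Tenant Q 16/9≈1.78, Tenant C 46/26≈1.77, Tenant T 22/29≈0.759.
Tenant H: take in full, 8 m² for value 39 ; 78 left.
Tenant P: take in full, 24 m² for value 60 ; 54 left.
All 19 m² of Tenant Z fit (value 41) ; 35 remain.
All 9 m² of Tenant Q fit (value 16) ; 26 remain.
Tenant C: take in full, 26 m² for value 46 ; 0 left.
Total value = 202.

202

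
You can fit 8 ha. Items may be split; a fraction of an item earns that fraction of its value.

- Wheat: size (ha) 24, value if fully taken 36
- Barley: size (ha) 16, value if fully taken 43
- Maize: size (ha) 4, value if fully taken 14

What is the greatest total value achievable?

24.75

Best value per unit of size first: Maize 14/4≈3.5, Barley 43/16≈2.69, Wheat 36/24≈1.5.
All 4 ha of Maize fit (value 14) → 4 remain.
4 ha left: a 4/16 share of Barley gives 43×4/16 = 10.75.
Total value = 24.75.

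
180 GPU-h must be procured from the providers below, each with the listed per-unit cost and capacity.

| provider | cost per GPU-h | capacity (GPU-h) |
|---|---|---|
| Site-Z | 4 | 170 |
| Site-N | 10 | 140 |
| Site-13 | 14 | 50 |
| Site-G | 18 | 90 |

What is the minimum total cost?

Fill from the cheapest provider first.
Site-Z (4): use full 170 ; 10 GPU-h to go.
Site-N at 10: take 10 of its 140 ; requirement met.
Site-13, Site-G: unused.
Cost = 170×4 + 10×10 = 780.

780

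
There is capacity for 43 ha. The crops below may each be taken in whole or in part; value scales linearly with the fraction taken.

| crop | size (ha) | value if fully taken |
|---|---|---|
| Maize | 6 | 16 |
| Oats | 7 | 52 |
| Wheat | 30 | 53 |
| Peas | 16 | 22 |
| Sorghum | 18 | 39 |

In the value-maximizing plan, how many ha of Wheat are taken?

Best value per unit of size first: Oats 52/7≈7.43, Maize 16/6≈2.67, Sorghum 39/18≈2.17, Wheat 53/30≈1.77, Peas 22/16≈1.38.
Take all of Oats (7 ha, value 52) → 36 ha left.
All 6 ha of Maize fit (value 16) → 30 remain.
Sorghum: take in full, 18 ha for value 39 → 12 left.
12 ha left: a 12/30 share of Wheat gives 53×12/30 = 21.2.

12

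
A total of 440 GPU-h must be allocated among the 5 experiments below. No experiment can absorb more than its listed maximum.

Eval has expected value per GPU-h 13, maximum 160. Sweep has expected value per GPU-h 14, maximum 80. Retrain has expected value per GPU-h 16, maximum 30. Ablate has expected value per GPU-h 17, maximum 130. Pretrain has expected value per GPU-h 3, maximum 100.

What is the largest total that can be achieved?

6010

Highest expected value per GPU-h first: Ablate 17 > Retrain 16 > Sweep 14 > Eval 13 > Pretrain 3.
Ablate: +130 to 130 (cap) → 310 left.
Retrain takes 30 to reach its cap of 30 → 280 left.
Sweep takes 80 to reach its cap of 80 → 200 left.
Give Eval 160 to hit its cap of 160 → 40 left.
Pretrain has room for 100 but only 40 remain, so it gets 40.
Total = 13×160 + 14×80 + 16×30 + 17×130 + 3×40 = 6010.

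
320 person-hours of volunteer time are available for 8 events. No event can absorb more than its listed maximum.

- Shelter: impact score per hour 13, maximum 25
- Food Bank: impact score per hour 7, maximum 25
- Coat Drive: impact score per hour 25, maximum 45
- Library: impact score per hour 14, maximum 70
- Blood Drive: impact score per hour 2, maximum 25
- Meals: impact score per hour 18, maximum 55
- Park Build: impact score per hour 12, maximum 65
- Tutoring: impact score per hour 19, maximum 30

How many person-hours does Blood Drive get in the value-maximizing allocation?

Order the events by impact score per hour: Coat Drive 25 > Tutoring 19 > Meals 18 > Library 14 > Shelter 13 > Park Build 12 > Food Bank 7 > Blood Drive 2.
Coat Drive takes 45 to reach its cap of 45 — 275 left.
Tutoring takes 30 to reach its cap of 30 — 245 left.
Meals takes 55 to reach its cap of 55 — 190 left.
Library: +70 to 70 (cap) — 120 left.
Shelter: +25 to 25 (cap) — 95 left.
Give Park Build 65 to hit its cap of 65 — 30 left.
Give Food Bank 25 to hit its cap of 25 — 5 left.
Blood Drive has room for 25 but only 5 remain, so it gets 5.

5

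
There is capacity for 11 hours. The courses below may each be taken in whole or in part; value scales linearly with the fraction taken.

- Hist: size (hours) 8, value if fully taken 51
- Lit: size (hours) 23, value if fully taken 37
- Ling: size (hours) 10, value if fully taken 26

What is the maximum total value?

Sort by value density: Hist 51/8≈6.38, Ling 26/10≈2.6, Lit 37/23≈1.61.
Hist: take in full, 8 hours for value 51 — 3 left.
Fill the last 3 hours with part of Ling: 3/10 of it earns 7.8.
Total value = 58.8.

58.8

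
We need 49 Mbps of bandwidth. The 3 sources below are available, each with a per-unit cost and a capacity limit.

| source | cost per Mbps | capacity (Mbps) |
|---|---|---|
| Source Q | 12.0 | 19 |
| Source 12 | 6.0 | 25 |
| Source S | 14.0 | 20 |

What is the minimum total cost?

Cheapest first:
Source 12 (6.0): use full 25 ; 24 Mbps to go.
Source Q (12.0): use full 19 ; 5 Mbps to go.
Source S (14.0): take the remaining 5 ; done.
Cost = 25×6.0 + 19×12.0 + 5×14.0 = 448.

448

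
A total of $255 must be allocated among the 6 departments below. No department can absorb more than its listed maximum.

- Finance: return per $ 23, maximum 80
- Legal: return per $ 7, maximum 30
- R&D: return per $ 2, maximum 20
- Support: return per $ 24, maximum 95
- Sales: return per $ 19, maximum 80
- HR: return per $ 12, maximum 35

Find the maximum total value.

Highest return per $ first: Support 24 > Finance 23 > Sales 19 > HR 12 > Legal 7 > R&D 2.
Give Support 95 to hit its cap of 95 — 160 left.
Give Finance 80 to hit its cap of 80 — 80 left.
Sales takes 80 to reach its cap of 80 — 0 left.
Total = 23×80 + 24×95 + 19×80 = 5640.

5640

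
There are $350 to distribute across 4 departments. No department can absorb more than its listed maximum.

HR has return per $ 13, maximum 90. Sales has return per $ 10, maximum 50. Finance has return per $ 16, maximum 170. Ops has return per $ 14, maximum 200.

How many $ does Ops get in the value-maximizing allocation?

180

Order the departments by return per $: Finance 16 > Ops 14 > HR 13 > Sales 10.
Give Finance 170 to hit its cap of 170 ; 180 left.
Ops has room for 200 but only 180 remain, so it gets 180.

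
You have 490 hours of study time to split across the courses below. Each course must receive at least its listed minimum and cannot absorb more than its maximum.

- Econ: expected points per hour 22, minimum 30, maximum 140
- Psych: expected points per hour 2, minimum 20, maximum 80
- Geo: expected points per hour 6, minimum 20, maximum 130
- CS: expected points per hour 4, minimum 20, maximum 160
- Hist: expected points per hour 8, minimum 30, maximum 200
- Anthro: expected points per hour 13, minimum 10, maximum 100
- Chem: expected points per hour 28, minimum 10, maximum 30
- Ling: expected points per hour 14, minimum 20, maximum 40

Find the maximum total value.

6980

Meeting every minimum uses 30+20+20+20+30+10+10+20 = 160 hours, leaving 330.
Order the courses by expected points per hour: Chem 28 > Econ 22 > Ling 14 > Anthro 13 > Hist 8 > Geo 6 > CS 4 > Psych 2.
Give Chem 20 more to hit its cap of 30 ; 310 left.
Econ takes 110 more to reach its cap of 140 ; 200 left.
Ling: +20 to 40 (cap) ; 180 left.
Anthro: +90 to 100 (cap) ; 90 left.
Only 90 left; Hist takes them to reach 120.
Total = 22×140 + 2×20 + 6×20 + 4×20 + 8×120 + 13×100 + 28×30 + 14×40 = 6980.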